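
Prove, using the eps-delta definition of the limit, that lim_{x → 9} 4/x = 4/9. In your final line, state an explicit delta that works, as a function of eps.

Suppose eps > 0. We seek delta > 0 such that 0 < |x − 9| < delta implies |4/x − (4/9)| < eps.
|4/x − (4/9)| = 4·|9 − x|/(9·|x|) = 4|x − 9|/(9|x|).
Restrict delta ≤ 9/2. Then |x − 9| < 9/2 gives |x| > 9/2, so 9|x| > 81/2.
Then |4/x − (4/9)| < 4|x − 9|/(81/2), which is < eps when |x − 9| < (81/8)eps.
Take delta = min(9/2, (81/8)eps). Then 0 < |x − 9| < delta gives both |x − 9| < 9/2 and |x − 9| < (81/8)eps, so |4/x − (4/9)| < eps.

delta = min(9/2, (81/8)eps)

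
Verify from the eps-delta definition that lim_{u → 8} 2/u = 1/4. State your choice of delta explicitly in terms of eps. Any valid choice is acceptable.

Let eps > 0. We seek delta > 0 such that 0 < |u − 8| < delta implies |2/u − (1/4)| < eps.
|2/u − (1/4)| = 2·|8 − u|/(8·|u|) = 2|u − 8|/(8|u|).
Require delta ≤ 4 so that |u| > 8 − 4 = 4, hence 8|u| > 32.
Then |2/u − (1/4)| < 2|u − 8|/32, which is < eps when |u − 8| < 16eps.
Take delta = min(4, 16eps). Then 0 < |u − 8| < delta gives both |u − 8| < 4 and |u − 8| < 16eps, so |2/u − (1/4)| < eps.

delta = min(4, 16eps)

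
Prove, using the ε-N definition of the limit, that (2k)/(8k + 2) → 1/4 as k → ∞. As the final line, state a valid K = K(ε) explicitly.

K = (1/16)/ε

Fix ε > 0. For k ≥ 1, |(2k)/(8k + 2) − (1/4)| = |-4|/(8(8k + 2)) = 4/(8(8k + 2)).
Since 8k + 2 ≥ 8k for k ≥ 1, this is ≤ 4/(8·8k) = (1/16)/k.
So |(2k)/(8k + 2) − (1/4)| < ε whenever k > (1/16)/ε.
Take K = (1/16)/ε. If k > K then |(2k)/(8k + 2) − (1/4)| ≤ (1/16)/k < ε.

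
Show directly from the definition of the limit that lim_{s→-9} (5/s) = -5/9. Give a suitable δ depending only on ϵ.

Suppose ϵ > 0. We seek δ > 0 such that 0 < |s + 9| < δ implies |5/s + 5/9| < ϵ.
|5/s + 5/9| = 5·|-9 − s|/(9·|s|) = 5|s + 9|/(9|s|).
Restrict δ ≤ 9/2. Then |s + 9| < 9/2 gives |s| > 9/2, so 9|s| > 81/2.
Then |5/s + 5/9| < 5|s + 9|/(81/2), which is < ϵ when |s + 9| < (81/10)ϵ.
Take δ = min(9/2, (81/10)ϵ). Then 0 < |s + 9| < δ gives both |s + 9| < 9/2 and |s + 9| < (81/10)ϵ, so |5/s + 5/9| < ϵ.

δ = min(9/2, (81/10)ϵ)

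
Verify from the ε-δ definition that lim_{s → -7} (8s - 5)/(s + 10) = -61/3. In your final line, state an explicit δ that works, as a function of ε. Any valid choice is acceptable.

Fix ε > 0. We want δ > 0 with 0 < |s + 7| < δ ⇒ |(8s - 5)/(s + 10) + 61/3| < ε.
Combining over a common denominator, (8s - 5)/(s + 10) + 61/3 = [(8s - 5)·3 − (-61)·(s + 10)] / [3·(s + 10)] = 85(s + 7) / (3(s + 10)).
So |(8s - 5)/(s + 10) + 61/3| = 85|s + 7| / (3·|s + 10|).
Restrict δ ≤ 3/2. Then |s + 7| < 3/2 gives |s + 10| = |(s + 7) + 3| ≥ 3 − 3/2 = 3/2.
Hence |(8s - 5)/(s + 10) + 61/3| < 85|s + 7|/(3·(3/2)) = (170/9)|s + 7|, which is < ε once |s + 7| < (9/170)ε.
Take δ = min(3/2, (9/170)ε). Then 0 < |s + 7| < δ forces both bounds, so |(8s - 5)/(s + 10) + 61/3| < ε.

δ = min(3/2, (9/170)ε)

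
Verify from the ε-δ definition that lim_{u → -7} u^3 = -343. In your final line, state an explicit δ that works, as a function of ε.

Fix ε > 0. We seek δ > 0 with 0 < |u + 7| < δ ⇒ |u^3 + 343| < ε.
Factor: u^3 + 343 = (u + 7)(u^2 - 7u + 49), so |u^3 + 343| = |u + 7|·|u^2 - 7u + 49|.
Impose δ ≤ 2 so that |u| < 9; then |u^2 - 7u + 49| ≤ 193.
Hence |u^3 + 343| ≤ 193|u + 7|, which is < ε once |u + 7| < ε/193.
Take δ = min(2, ε/193). If 0 < |u + 7| < δ then both bounds hold and |u^3 + 343| ≤ 193|u + 7| < 193·(ε/193) = ε.

δ = min(2, ε/193)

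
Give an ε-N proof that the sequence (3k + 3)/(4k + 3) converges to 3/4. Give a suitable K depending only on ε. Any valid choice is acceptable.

K = (3/16)/ε

Fix ε > 0. For k ≥ 1, |(3k + 3)/(4k + 3) − (3/4)| = |3|/(4(4k + 3)) = 3/(4(4k + 3)).
Since 4k + 3 ≥ 4k for k ≥ 1, this is ≤ 3/(4·4k) = (3/16)/k.
So |(3k + 3)/(4k + 3) − (3/4)| < ε whenever k > (3/16)/ε.
Take K = (3/16)/ε. If k > K then |(3k + 3)/(4k + 3) − (3/4)| ≤ (3/16)/k < ε.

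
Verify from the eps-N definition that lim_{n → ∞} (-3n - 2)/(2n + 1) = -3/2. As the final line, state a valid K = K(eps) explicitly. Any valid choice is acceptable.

Suppose eps > 0. For n ≥ 1, |(-3n - 2)/(2n + 1) + 3/2| = |-1|/(2(2n + 1)) = 1/(2(2n + 1)).
Since 2n + 1 ≥ 2n for n ≥ 1, this is ≤ 1/(2·2n) = (1/4)/n.
So |(-3n - 2)/(2n + 1) + 3/2| < eps whenever n > (1/4)/eps.
Take K = (1/4)/eps. If n > K then |(-3n - 2)/(2n + 1) + 3/2| ≤ (1/4)/n < eps.

K = (1/4)/eps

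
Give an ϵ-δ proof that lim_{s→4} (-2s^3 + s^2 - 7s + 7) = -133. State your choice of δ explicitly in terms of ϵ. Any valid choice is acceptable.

Fix ϵ > 0. We want δ > 0 such that 0 < |s − 4| < δ implies |(-2s^3 + s^2 - 7s + 7) + 133| < ϵ.
(-2s^3 + s^2 - 7s + 7) + 133 = -2s^3 + s^2 - 7s + 140 = (s − 4)(-2s^2 - 7s - 35).
So |(-2s^3 + s^2 - 7s + 7) + 133| = |s − 4|·|-2s^2 - 7s - 35|.
Require δ ≤ 1. Then |s − 4| < 1 gives |s| < 5, and by the triangle inequality |-2s^2 - 7s - 35| ≤ 2·5^2 + 7·5 + 35 = 120.
Hence |(-2s^3 + s^2 - 7s + 7) + 133| ≤ 120|s − 4| < ϵ provided |s − 4| < ϵ/120.
Take δ = min(1, ϵ/120). Then 0 < |s − 4| < δ gives both |s − 4| < 1 and |s − 4| < ϵ/120, so |(-2s^3 + s^2 - 7s + 7) + 133| < ϵ.

δ = min(1, ϵ/120)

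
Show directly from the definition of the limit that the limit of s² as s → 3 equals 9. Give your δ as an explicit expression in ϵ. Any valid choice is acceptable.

δ = min(1, ϵ/7)

Fix ϵ > 0. We seek δ > 0 with 0 < |s − 3| < δ ⇒ |s² − 9| < ϵ.
Factor: s² − 9 = (s − 3)(s + 3), so |s² − 9| = |s − 3|·|s + 3|.
Restrict δ ≤ 1. Then |s − 3| < 1 gives |s| < 4, so by the triangle inequality |s + 3| ≤ 4 + 3 = 7.
Hence |s² − 9| ≤ 7|s − 3|, which is < ϵ once |s − 3| < ϵ/7.
Take δ = min(1, ϵ/7). If 0 < |s − 3| < δ then both bounds hold and |s² − 9| ≤ 7|s − 3| < 7·(ϵ/7) = ϵ.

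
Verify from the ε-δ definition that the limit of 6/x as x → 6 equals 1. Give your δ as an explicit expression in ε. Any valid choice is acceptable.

δ = min(3, 3ε)

Let ε > 0. We seek δ > 0 such that 0 < |x − 6| < δ implies |6/x − 1| < ε.
|6/x − 1| = 6·|6 − x|/(6·|x|) = 6|x − 6|/(6|x|).
Restrict δ ≤ 3. Then |x − 6| < 3 gives |x| > 3, so 6|x| > 18.
Then |6/x − 1| < 6|x − 6|/18, which is < ε when |x − 6| < 3ε.
Take δ = min(3, 3ε). Then 0 < |x − 6| < δ gives both |x − 6| < 3 and |x − 6| < 3ε, so |6/x − 1| < ε.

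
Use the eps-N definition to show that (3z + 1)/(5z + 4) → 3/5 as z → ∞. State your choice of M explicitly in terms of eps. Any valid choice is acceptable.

M = (7/25)/eps

Fix eps > 0. We seek M > 0 such that z > M implies |(3z + 1)/(5z + 4) − (3/5)| < eps.
(3z + 1)/(5z + 4) − (3/5) = (5(3z + 1) − 3(5z + 4)) / (5(5z + 4)) = -7/(5(5z + 4)).
For z > 0 we have 5z + 4 > 5z, so |(3z + 1)/(5z + 4) − (3/5)| = 7/(5(5z + 4)) < 7/(5·5z) = (7/25)/z.
Thus |(3z + 1)/(5z + 4) − (3/5)| < eps whenever z > (7/25)/eps.
Take M = (7/25)/eps. If z > M then |(3z + 1)/(5z + 4) − (3/5)| < (7/25)/z < eps.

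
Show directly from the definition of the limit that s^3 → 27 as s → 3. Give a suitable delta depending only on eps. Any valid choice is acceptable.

delta = min(1, eps/37)

Let eps > 0 be given. We seek delta > 0 with 0 < |s − 3| < delta ⇒ |s^3 − 27| < eps.
Factor: s^3 − 27 = (s − 3)(s^2 + 3s + 9), so |s^3 − 27| = |s − 3|·|s^2 + 3s + 9|.
Impose delta ≤ 1 so that |s| < 4; then |s^2 + 3s + 9| ≤ 37.
Hence |s^3 − 27| ≤ 37|s − 3|, which is < eps once |s − 3| < eps/37.
Take delta = min(1, eps/37). If 0 < |s − 3| < delta then both bounds hold and |s^3 − 27| ≤ 37|s − 3| < 37·(eps/37) = eps.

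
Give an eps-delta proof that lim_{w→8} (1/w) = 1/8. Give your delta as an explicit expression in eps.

delta = min(4, 32eps)

Let eps > 0. We seek delta > 0 such that 0 < |w − 8| < delta implies |1/w − (1/8)| < eps.
|1/w − (1/8)| = |8 − w|/(8·|w|) = |w − 8|/(8|w|).
Require delta ≤ 4 so that |w| > 8 − 4 = 4, hence 8|w| > 32.
Then |1/w − (1/8)| < |w − 8|/32, which is < eps when |w − 8| < 32eps.
Take delta = min(4, 32eps). Then 0 < |w − 8| < delta gives both |w − 8| < 4 and |w − 8| < 32eps, so |1/w − (1/8)| < eps.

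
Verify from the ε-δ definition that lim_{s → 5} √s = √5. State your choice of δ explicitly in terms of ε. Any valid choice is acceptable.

Let ε > 0 be given. We want δ > 0 such that 0 < |s − 5| < δ implies |√s − √5| < ε.
Rationalise: √s − √5 = (s − 5)/(√s + √5), so |√s − √5| = |s − 5|/(√s + √5).
Restrict δ ≤ 5 so that |s − 5| < 5 forces s > 0, and then √s + √5 > √5.
Hence |√s − √5| < |s − 5|/√5, which is < ε once |s − 5| < √5·ε.
Take δ = min(5, √5·ε). If 0 < |s − 5| < δ then s > 0 and |√s − √5| < |s − 5|/√5 < ε.

δ = min(5, √5·ε)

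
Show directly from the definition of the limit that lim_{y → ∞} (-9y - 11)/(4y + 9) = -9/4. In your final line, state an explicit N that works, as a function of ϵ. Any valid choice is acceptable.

N = (37/16)/ϵ

Suppose ϵ > 0. We seek N > 0 such that y > N implies |(-9y - 11)/(4y + 9) + 9/4| < ϵ.
(-9y - 11)/(4y + 9) + 9/4 = (4(-9y - 11) − (-9)(4y + 9)) / (4(4y + 9)) = 37/(4(4y + 9)).
For y > 0 we have 4y + 9 > 4y, so |(-9y - 11)/(4y + 9) + 9/4| = 37/(4(4y + 9)) < 37/(4·4y) = (37/16)/y.
Thus |(-9y - 11)/(4y + 9) + 9/4| < ϵ whenever y > (37/16)/ϵ.
Take N = (37/16)/ϵ. If y > N then |(-9y - 11)/(4y + 9) + 9/4| < (37/16)/y < ϵ.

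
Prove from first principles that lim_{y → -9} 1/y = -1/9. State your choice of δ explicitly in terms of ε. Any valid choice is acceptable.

δ = min(9/2, (81/2)ε)

Let ε > 0. We seek δ > 0 such that 0 < |y + 9| < δ implies |1/y + 1/9| < ε.
|1/y + 1/9| = |-9 − y|/(9·|y|) = |y + 9|/(9|y|).
Restrict δ ≤ 9/2. Then |y + 9| < 9/2 gives |y| > 9/2, so 9|y| > 81/2.
Then |1/y + 1/9| < |y + 9|/(81/2), which is < ε when |y + 9| < (81/2)ε.
Take δ = min(9/2, (81/2)ε). Then 0 < |y + 9| < δ gives both |y + 9| < 9/2 and |y + 9| < (81/2)ε, so |1/y + 1/9| < ε.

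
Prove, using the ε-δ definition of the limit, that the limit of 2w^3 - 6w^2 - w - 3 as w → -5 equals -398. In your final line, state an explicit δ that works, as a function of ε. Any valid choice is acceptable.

Let ε > 0. We want δ > 0 such that 0 < |w + 5| < δ implies |(2w^3 - 6w^2 - w - 3) + 398| < ε.
(2w^3 - 6w^2 - w - 3) + 398 = 2w^3 - 6w^2 - w + 395 = (w + 5)(2w^2 - 16w + 79).
So |(2w^3 - 6w^2 - w - 3) + 398| = |w + 5|·|2w^2 - 16w + 79|.
Assume first that |w + 5| < 1, so |w| < 6. Then |2w^2 - 16w + 79| ≤ 2·6^2 + 16·6 + 79 = 247.
Hence |(2w^3 - 6w^2 - w - 3) + 398| ≤ 247|w + 5| < ε provided |w + 5| < ε/247.
Choosing δ = min(1, ε/247) ensures both conditions, hence |(2w^3 - 6w^2 - w - 3) + 398| < ε.

δ = min(1, ε/247)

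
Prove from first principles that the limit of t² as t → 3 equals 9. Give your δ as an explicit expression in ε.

Let ε > 0 be given. We seek δ > 0 with 0 < |t − 3| < δ ⇒ |t² − 9| < ε.
Factor: t² − 9 = (t − 3)(t + 3), so |t² − 9| = |t − 3|·|t + 3|.
Impose δ ≤ 2 so that |t| < 5; then |t + 3| ≤ 8.
Hence |t² − 9| ≤ 8|t − 3|, which is < ε once |t − 3| < ε/8.
Take δ = min(2, ε/8). If 0 < |t − 3| < δ then both bounds hold and |t² − 9| ≤ 8|t − 3| < 8·(ε/8) = ε.

δ = min(2, ε/8)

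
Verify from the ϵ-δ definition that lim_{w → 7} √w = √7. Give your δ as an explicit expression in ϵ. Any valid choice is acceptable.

δ = min(7, √7·ϵ)

Let ϵ > 0 be given. We want δ > 0 such that 0 < |w − 7| < δ implies |√w − √7| < ϵ.
Rationalise: √w − √7 = (w − 7)/(√w + √7), so |√w − √7| = |w − 7|/(√w + √7).
Restrict δ ≤ 7 so that |w − 7| < 7 forces w > 0, and then √w + √7 > √7.
Hence |√w − √7| < |w − 7|/√7, which is < ϵ once |w − 7| < √7·ϵ.
Take δ = min(7, √7·ϵ). If 0 < |w − 7| < δ then w > 0 and |√w − √7| < |w − 7|/√7 < ϵ.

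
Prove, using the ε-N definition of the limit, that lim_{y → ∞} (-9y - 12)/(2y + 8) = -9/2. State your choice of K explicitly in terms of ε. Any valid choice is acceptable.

Fix ε > 0. We seek K > 0 such that y > K implies |(-9y - 12)/(2y + 8) + 9/2| < ε.
(-9y - 12)/(2y + 8) + 9/2 = (2(-9y - 12) − (-9)(2y + 8)) / (2(2y + 8)) = 48/(2(2y + 8)).
For y > 0 we have 2y + 8 > 2y, so |(-9y - 12)/(2y + 8) + 9/2| = 48/(2(2y + 8)) < 48/(2·2y) = 12/y.
Thus |(-9y - 12)/(2y + 8) + 9/2| < ε whenever y > 12/ε.
Take K = 12/ε. If y > K then |(-9y - 12)/(2y + 8) + 9/2| < 12/y < ε.

K = 12/ε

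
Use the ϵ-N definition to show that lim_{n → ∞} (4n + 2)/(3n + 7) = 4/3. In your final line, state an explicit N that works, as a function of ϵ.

Let ϵ > 0 be given. For n ≥ 1, |(4n + 2)/(3n + 7) − (4/3)| = |-22|/(3(3n + 7)) = 22/(3(3n + 7)).
Since 3n + 7 ≥ 3n for n ≥ 1, this is ≤ 22/(3·3n) = (22/9)/n.
So |(4n + 2)/(3n + 7) − (4/3)| < ϵ whenever n > (22/9)/ϵ.
Take N = (22/9)/ϵ. If n > N then |(4n + 2)/(3n + 7) − (4/3)| ≤ (22/9)/n < ϵ.

N = (22/9)/ϵ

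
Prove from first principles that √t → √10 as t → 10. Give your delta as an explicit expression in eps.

Fix eps > 0. We want delta > 0 such that 0 < |t − 10| < delta implies |√t − √10| < eps.
Multiplying by the conjugate, |√t − √10| = |t − 10|/(√t + √10).
Restrict delta ≤ 10 so that |t − 10| < 10 forces t > 0, and then √t + √10 > √10.
Hence |√t − √10| < |t − 10|/√10, which is < eps once |t − 10| < √10·eps.
Take delta = min(10, √10·eps). If 0 < |t − 10| < delta then t > 0 and |√t − √10| < |t − 10|/√10 < eps.

delta = min(10, √10·eps)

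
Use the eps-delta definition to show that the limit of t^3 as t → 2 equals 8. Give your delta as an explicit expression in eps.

Suppose eps > 0. We seek delta > 0 with 0 < |t − 2| < delta ⇒ |t^3 − 8| < eps.
Factor: t^3 − 8 = (t − 2)(t^2 + 2t + 4), so |t^3 − 8| = |t − 2|·|t^2 + 2t + 4|.
Impose delta ≤ 1 so that |t| < 3; then |t^2 + 2t + 4| ≤ 19.
Hence |t^3 − 8| ≤ 19|t − 2|, which is < eps once |t − 2| < eps/19.
Take delta = min(1, eps/19). If 0 < |t − 2| < delta then both bounds hold and |t^3 − 8| ≤ 19|t − 2| < 19·(eps/19) = eps.

delta = min(1, eps/19)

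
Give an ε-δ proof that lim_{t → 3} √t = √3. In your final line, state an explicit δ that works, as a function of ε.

Let ε > 0. We want δ > 0 such that 0 < |t − 3| < δ implies |√t − √3| < ε.
Multiplying by the conjugate, |√t − √3| = |t − 3|/(√t + √3).
Restrict δ ≤ 3 so that |t − 3| < 3 forces t > 0, and then √t + √3 > √3.
Hence |√t − √3| < |t − 3|/√3, which is < ε once |t − 3| < √3·ε.
Take δ = min(3, √3·ε). If 0 < |t − 3| < δ then t > 0 and |√t − √3| < |t − 3|/√3 < ε.

δ = min(3, √3·ε)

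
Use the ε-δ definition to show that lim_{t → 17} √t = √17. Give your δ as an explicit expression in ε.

Let ε > 0. We want δ > 0 such that 0 < |t − 17| < δ implies |√t − √17| < ε.
Rationalise: √t − √17 = (t − 17)/(√t + √17), so |√t − √17| = |t − 17|/(√t + √17).
Restrict δ ≤ 17 so that |t − 17| < 17 forces t > 0, and then √t + √17 > √17.
Hence |√t − √17| < |t − 17|/√17, which is < ε once |t − 17| < √17·ε.
Take δ = min(17, √17·ε). If 0 < |t − 17| < δ then t > 0 and |√t − √17| < |t − 17|/√17 < ε.

δ = min(17, √17·ε)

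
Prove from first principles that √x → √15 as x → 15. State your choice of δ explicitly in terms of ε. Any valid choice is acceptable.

δ = min(15, √15·ε)

Let ε > 0 be given. We want δ > 0 such that 0 < |x − 15| < δ implies |√x − √15| < ε.
Rationalise: √x − √15 = (x − 15)/(√x + √15), so |√x − √15| = |x − 15|/(√x + √15).
Restrict δ ≤ 15 so that |x − 15| < 15 forces x > 0, and then √x + √15 > √15.
Hence |√x − √15| < |x − 15|/√15, which is < ε once |x − 15| < √15·ε.
Take δ = min(15, √15·ε). If 0 < |x − 15| < δ then x > 0 and |√x − √15| < |x − 15|/√15 < ε.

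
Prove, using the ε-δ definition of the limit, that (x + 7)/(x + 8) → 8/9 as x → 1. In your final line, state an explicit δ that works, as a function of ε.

Let ε > 0. We want δ > 0 with 0 < |x − 1| < δ ⇒ |(x + 7)/(x + 8) − (8/9)| < ε.
Combining over a common denominator, (x + 7)/(x + 8) − (8/9) = [(x + 7)·9 − 8·(x + 8)] / [9·(x + 8)] = 1(x − 1) / (9(x + 8)).
So |(x + 7)/(x + 8) − (8/9)| = |x − 1| / (9·|x + 8|).
Restrict δ ≤ 9/2. Then |x − 1| < 9/2 gives |x + 8| = |(x − 1) + 9| ≥ 9 − 9/2 = 9/2.
Hence |(x + 7)/(x + 8) − (8/9)| < |x − 1|/(9·(9/2)) = (2/81)|x − 1|, which is < ε once |x − 1| < (81/2)ε.
Take δ = min(9/2, (81/2)ε). Then 0 < |x − 1| < δ forces both bounds, so |(x + 7)/(x + 8) − (8/9)| < ε.

δ = min(9/2, (81/2)ε)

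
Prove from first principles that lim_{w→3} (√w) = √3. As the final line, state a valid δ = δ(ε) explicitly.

δ = min(3, √3·ε)

Let ε > 0. We want δ > 0 such that 0 < |w − 3| < δ implies |√w − √3| < ε.
Multiplying by the conjugate, |√w − √3| = |w − 3|/(√w + √3).
Restrict δ ≤ 3 so that |w − 3| < 3 forces w > 0, and then √w + √3 > √3.
Hence |√w − √3| < |w − 3|/√3, which is < ε once |w − 3| < √3·ε.
Take δ = min(3, √3·ε). If 0 < |w − 3| < δ then w > 0 and |√w − √3| < |w − 3|/√3 < ε.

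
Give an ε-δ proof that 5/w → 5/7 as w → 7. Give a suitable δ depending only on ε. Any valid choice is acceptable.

Let ε > 0. We seek δ > 0 such that 0 < |w − 7| < δ implies |5/w − (5/7)| < ε.
|5/w − (5/7)| = 5·|7 − w|/(7·|w|) = 5|w − 7|/(7|w|).
Restrict δ ≤ 7/2. Then |w − 7| < 7/2 gives |w| > 7/2, so 7|w| > 49/2.
Then |5/w − (5/7)| < 5|w − 7|/(49/2), which is < ε when |w − 7| < (49/10)ε.
Take δ = min(7/2, (49/10)ε). Then 0 < |w − 7| < δ gives both |w − 7| < 7/2 and |w − 7| < (49/10)ε, so |5/w − (5/7)| < ε.

δ = min(7/2, (49/10)ε)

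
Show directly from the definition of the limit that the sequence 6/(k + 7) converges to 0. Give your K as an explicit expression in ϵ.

K = 6/ϵ

Let ϵ > 0. For k ≥ 1, |6/(k + 7) − 0| = 6/(k + 7) ≤ 6/k.
We need 6/k < ϵ, i.e. k > 6/ϵ.
Take K = 6/ϵ. If k > K then |6/(k + 7)| ≤ 6/k < ϵ.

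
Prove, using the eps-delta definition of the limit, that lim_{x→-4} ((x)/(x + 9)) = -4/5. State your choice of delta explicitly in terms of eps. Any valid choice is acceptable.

Let eps > 0. We want delta > 0 with 0 < |x + 4| < delta ⇒ |(x)/(x + 9) + 4/5| < eps.
Combining over a common denominator, (x)/(x + 9) + 4/5 = [(x)·5 − (-4)·(x + 9)] / [5·(x + 9)] = 9(x + 4) / (5(x + 9)).
So |(x)/(x + 9) + 4/5| = 9|x + 4| / (5·|x + 9|).
Require delta ≤ 5/2, so |x + 9| ≥ |5| − |x + 4| > 5 − 5/2 = 5/2.
Hence |(x)/(x + 9) + 4/5| < 9|x + 4|/(5·(5/2)) = (18/25)|x + 4|, which is < eps once |x + 4| < (25/18)eps.
Take delta = min(5/2, (25/18)eps). Then 0 < |x + 4| < delta forces both bounds, so |(x)/(x + 9) + 4/5| < eps.

delta = min(5/2, (25/18)eps)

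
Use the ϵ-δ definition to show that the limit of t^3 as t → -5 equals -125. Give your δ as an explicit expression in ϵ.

Let ϵ > 0. We seek δ > 0 with 0 < |t + 5| < δ ⇒ |t^3 + 125| < ϵ.
Factor: t^3 + 125 = (t + 5)(t^2 - 5t + 25), so |t^3 + 125| = |t + 5|·|t^2 - 5t + 25|.
Restrict δ ≤ 2. Then |t + 5| < 2 gives |t| < 7, so by the triangle inequality |t^2 - 5t + 25| ≤ 7^2 + 5·7 + 25 = 109.
Hence |t^3 + 125| ≤ 109|t + 5|, which is < ϵ once |t + 5| < ϵ/109.
Take δ = min(2, ϵ/109). If 0 < |t + 5| < δ then both bounds hold and |t^3 + 125| ≤ 109|t + 5| < 109·(ϵ/109) = ϵ.

δ = min(2, ϵ/109)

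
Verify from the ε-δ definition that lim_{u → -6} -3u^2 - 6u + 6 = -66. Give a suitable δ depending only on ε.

Let ε > 0 be given. We want δ > 0 such that 0 < |u + 6| < δ implies |(-3u^2 - 6u + 6) + 66| < ε.
(-3u^2 - 6u + 6) + 66 = -3u^2 - 6u + 72 = (u + 6)(-3u + 12).
So |(-3u^2 - 6u + 6) + 66| = |u + 6|·|-3u + 12|.
Assume first that |u + 6| < 1, so |u| < 7. Then |-3u + 12| ≤ 3·7 + 12 = 33.
Hence |(-3u^2 - 6u + 6) + 66| ≤ 33|u + 6| < ε provided |u + 6| < ε/33.
Take δ = min(1, ε/33). Then 0 < |u + 6| < δ gives both |u + 6| < 1 and |u + 6| < ε/33, so |(-3u^2 - 6u + 6) + 66| < ε.

δ = min(1, ε/33)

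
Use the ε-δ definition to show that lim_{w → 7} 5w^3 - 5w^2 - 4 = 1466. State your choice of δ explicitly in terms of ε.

δ = min(2, ε/885)

Let ε > 0 be given. We want δ > 0 such that 0 < |w − 7| < δ implies |(5w^3 - 5w^2 - 4) − 1466| < ε.
(5w^3 - 5w^2 - 4) − 1466 = 5w^3 - 5w^2 - 1470 = (w − 7)(5w^2 + 30w + 210).
So |(5w^3 - 5w^2 - 4) − 1466| = |w − 7|·|5w^2 + 30w + 210|.
Assume first that |w − 7| < 2, so |w| < 9. Then |5w^2 + 30w + 210| ≤ 5·9^2 + 30·9 + 210 = 885.
Hence |(5w^3 - 5w^2 - 4) − 1466| ≤ 885|w − 7| < ε provided |w − 7| < ε/885.
Take δ = min(2, ε/885). Then 0 < |w − 7| < δ gives both |w − 7| < 2 and |w − 7| < ε/885, so |(5w^3 - 5w^2 - 4) − 1466| < ε.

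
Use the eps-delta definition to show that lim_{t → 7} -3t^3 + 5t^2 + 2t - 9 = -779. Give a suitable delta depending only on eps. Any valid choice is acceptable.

Let eps > 0. We want delta > 0 such that 0 < |t − 7| < delta implies |(-3t^3 + 5t^2 + 2t - 9) + 779| < eps.
(-3t^3 + 5t^2 + 2t - 9) + 779 = -3t^3 + 5t^2 + 2t + 770 = (t − 7)(-3t^2 - 16t - 110).
So |(-3t^3 + 5t^2 + 2t - 9) + 779| = |t − 7|·|-3t^2 - 16t - 110|.
Assume first that |t − 7| < 1, so |t| < 8. Then |-3t^2 - 16t - 110| ≤ 3·8^2 + 16·8 + 110 = 430.
Hence |(-3t^3 + 5t^2 + 2t - 9) + 779| ≤ 430|t − 7| < eps provided |t − 7| < eps/430.
Take delta = min(1, eps/430). Then 0 < |t − 7| < delta gives both |t − 7| < 1 and |t − 7| < eps/430, so |(-3t^3 + 5t^2 + 2t - 9) + 779| < eps.

delta = min(1, eps/430)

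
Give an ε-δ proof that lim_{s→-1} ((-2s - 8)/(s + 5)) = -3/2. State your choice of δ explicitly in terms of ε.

δ = min(2, 4ε)

Let ε > 0. We want δ > 0 with 0 < |s + 1| < δ ⇒ |(-2s - 8)/(s + 5) + 3/2| < ε.
Combining over a common denominator, (-2s - 8)/(s + 5) + 3/2 = [(-2s - 8)·4 − (-6)·(s + 5)] / [4·(s + 5)] = -2(s + 1) / (4(s + 5)).
So |(-2s - 8)/(s + 5) + 3/2| = 2|s + 1| / (4·|s + 5|).
Restrict δ ≤ 2. Then |s + 1| < 2 gives |s + 5| = |(s + 1) + 4| ≥ 4 − 2 = 2.
Hence |(-2s - 8)/(s + 5) + 3/2| < 2|s + 1|/(4·2) = (1/4)|s + 1|, which is < ε once |s + 1| < 4ε.
Take δ = min(2, 4ε). Then 0 < |s + 1| < δ forces both bounds, so |(-2s - 8)/(s + 5) + 3/2| < ε.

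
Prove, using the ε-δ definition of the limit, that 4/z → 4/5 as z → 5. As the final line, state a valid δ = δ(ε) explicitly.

Fix ε > 0. We seek δ > 0 such that 0 < |z − 5| < δ implies |4/z − (4/5)| < ε.
|4/z − (4/5)| = 4·|5 − z|/(5·|z|) = 4|z − 5|/(5|z|).
Require δ ≤ 5/2 so that |z| > 5 − 5/2 = 5/2, hence 5|z| > 25/2.
Then |4/z − (4/5)| < 4|z − 5|/(25/2), which is < ε when |z − 5| < (25/8)ε.
Take δ = min(5/2, (25/8)ε). Then 0 < |z − 5| < δ gives both |z − 5| < 5/2 and |z − 5| < (25/8)ε, so |4/z − (4/5)| < ε.

δ = min(5/2, (25/8)ε)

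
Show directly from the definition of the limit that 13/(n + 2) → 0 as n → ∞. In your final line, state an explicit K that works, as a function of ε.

K = 13/ε

Let ε > 0 be given. For n ≥ 1, |13/(n + 2) − 0| = 13/(n + 2) ≤ 13/n.
We need 13/n < ε, i.e. n > 13/ε.
Take K = 13/ε. If n > K then |13/(n + 2)| ≤ 13/n < ε.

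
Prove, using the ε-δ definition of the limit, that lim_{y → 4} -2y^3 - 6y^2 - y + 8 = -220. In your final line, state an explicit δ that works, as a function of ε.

Fix ε > 0. We want δ > 0 such that 0 < |y − 4| < δ implies |(-2y^3 - 6y^2 - y + 8) + 220| < ε.
(-2y^3 - 6y^2 - y + 8) + 220 = -2y^3 - 6y^2 - y + 228 = (y − 4)(-2y^2 - 14y - 57).
So |(-2y^3 - 6y^2 - y + 8) + 220| = |y − 4|·|-2y^2 - 14y - 57|.
Require δ ≤ 2. Then |y − 4| < 2 gives |y| < 6, and by the triangle inequality |-2y^2 - 14y - 57| ≤ 2·6^2 + 14·6 + 57 = 213.
Hence |(-2y^3 - 6y^2 - y + 8) + 220| ≤ 213|y − 4| < ε provided |y − 4| < ε/213.
Take δ = min(2, ε/213). Then 0 < |y − 4| < δ gives both |y − 4| < 2 and |y − 4| < ε/213, so |(-2y^3 - 6y^2 - y + 8) + 220| < ε.

δ = min(2, ε/213)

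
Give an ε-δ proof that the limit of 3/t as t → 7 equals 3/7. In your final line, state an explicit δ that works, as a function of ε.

Fix ε > 0. We seek δ > 0 such that 0 < |t − 7| < δ implies |3/t − (3/7)| < ε.
|3/t − (3/7)| = 3·|7 − t|/(7·|t|) = 3|t − 7|/(7|t|).
Restrict δ ≤ 7/2. Then |t − 7| < 7/2 gives |t| > 7/2, so 7|t| > 49/2.
Then |3/t − (3/7)| < 3|t − 7|/(49/2), which is < ε when |t − 7| < (49/6)ε.
Take δ = min(7/2, (49/6)ε). Then 0 < |t − 7| < δ gives both |t − 7| < 7/2 and |t − 7| < (49/6)ε, so |3/t − (3/7)| < ε.

δ = min(7/2, (49/6)ε)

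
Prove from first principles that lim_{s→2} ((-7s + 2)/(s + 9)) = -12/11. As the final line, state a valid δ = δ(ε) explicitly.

δ = min(11/2, (121/130)ε)

Fix ε > 0. We want δ > 0 with 0 < |s − 2| < δ ⇒ |(-7s + 2)/(s + 9) + 12/11| < ε.
Combining over a common denominator, (-7s + 2)/(s + 9) + 12/11 = [(-7s + 2)·11 − (-12)·(s + 9)] / [11·(s + 9)] = -65(s − 2) / (11(s + 9)).
So |(-7s + 2)/(s + 9) + 12/11| = 65|s − 2| / (11·|s + 9|).
Restrict δ ≤ 11/2. Then |s − 2| < 11/2 gives |s + 9| = |(s − 2) + 11| ≥ 11 − 11/2 = 11/2.
Hence |(-7s + 2)/(s + 9) + 12/11| < 65|s − 2|/(11·(11/2)) = (130/121)|s − 2|, which is < ε once |s − 2| < (121/130)ε.
Take δ = min(11/2, (121/130)ε). Then 0 < |s − 2| < δ forces both bounds, so |(-7s + 2)/(s + 9) + 12/11| < ε.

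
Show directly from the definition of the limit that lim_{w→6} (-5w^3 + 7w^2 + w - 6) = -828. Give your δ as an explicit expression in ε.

δ = min(2, ε/641)

Suppose ε > 0. We want δ > 0 such that 0 < |w − 6| < δ implies |(-5w^3 + 7w^2 + w - 6) + 828| < ε.
(-5w^3 + 7w^2 + w - 6) + 828 = -5w^3 + 7w^2 + w + 822 = (w − 6)(-5w^2 - 23w - 137).
So |(-5w^3 + 7w^2 + w - 6) + 828| = |w − 6|·|-5w^2 - 23w - 137|.
Assume first that |w − 6| < 2, so |w| < 8. Then |-5w^2 - 23w - 137| ≤ 5·8^2 + 23·8 + 137 = 641.
Hence |(-5w^3 + 7w^2 + w - 6) + 828| ≤ 641|w − 6| < ε provided |w − 6| < ε/641.
Choosing δ = min(2, ε/641) ensures both conditions, hence |(-5w^3 + 7w^2 + w - 6) + 828| < ε.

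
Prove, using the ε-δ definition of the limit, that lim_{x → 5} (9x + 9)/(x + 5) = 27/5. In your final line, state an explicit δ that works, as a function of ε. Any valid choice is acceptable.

Let ε > 0. We want δ > 0 with 0 < |x − 5| < δ ⇒ |(9x + 9)/(x + 5) − (27/5)| < ε.
Combining over a common denominator, (9x + 9)/(x + 5) − (27/5) = [(9x + 9)·10 − 54·(x + 5)] / [10·(x + 5)] = 36(x − 5) / (10(x + 5)).
So |(9x + 9)/(x + 5) − (27/5)| = 36|x − 5| / (10·|x + 5|).
Restrict δ ≤ 5. Then |x − 5| < 5 gives |x + 5| = |(x − 5) + 10| ≥ 10 − 5 = 5.
Hence |(9x + 9)/(x + 5) − (27/5)| < 36|x − 5|/(10·5) = (18/25)|x − 5|, which is < ε once |x − 5| < (25/18)ε.
Take δ = min(5, (25/18)ε). Then 0 < |x − 5| < δ forces both bounds, so |(9x + 9)/(x + 5) − (27/5)| < ε.

δ = min(5, (25/18)ε)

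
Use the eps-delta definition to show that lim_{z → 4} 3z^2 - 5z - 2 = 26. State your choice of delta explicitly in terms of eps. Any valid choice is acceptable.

delta = min(1, eps/22)

Suppose eps > 0. We want delta > 0 such that 0 < |z − 4| < delta implies |(3z^2 - 5z - 2) − 26| < eps.
(3z^2 - 5z - 2) − 26 = 3z^2 - 5z - 28 = (z − 4)(3z + 7).
So |(3z^2 - 5z - 2) − 26| = |z − 4|·|3z + 7|.
Assume first that |z − 4| < 1, so |z| < 5. Then |3z + 7| ≤ 3·5 + 7 = 22.
Hence |(3z^2 - 5z - 2) − 26| ≤ 22|z − 4| < eps provided |z − 4| < eps/22.
Choosing delta = min(1, eps/22) ensures both conditions, hence |(3z^2 - 5z - 2) − 26| < eps.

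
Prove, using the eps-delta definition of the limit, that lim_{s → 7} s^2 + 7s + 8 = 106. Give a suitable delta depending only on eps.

Let eps > 0. We want delta > 0 such that 0 < |s − 7| < delta implies |(s^2 + 7s + 8) − 106| < eps.
(s^2 + 7s + 8) − 106 = s^2 + 7s - 98 = (s − 7)(s + 14).
So |(s^2 + 7s + 8) − 106| = |s − 7|·|s + 14|.
Assume first that |s − 7| < 1, so |s| < 8. Then |s + 14| ≤ 8 + 14 = 22.
Hence |(s^2 + 7s + 8) − 106| ≤ 22|s − 7| < eps provided |s − 7| < eps/22.
Choosing delta = min(1, eps/22) ensures both conditions, hence |(s^2 + 7s + 8) − 106| < eps.

delta = min(1, eps/22)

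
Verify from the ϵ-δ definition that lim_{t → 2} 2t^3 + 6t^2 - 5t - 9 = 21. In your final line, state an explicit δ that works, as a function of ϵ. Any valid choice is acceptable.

Let ϵ > 0 be given. We want δ > 0 such that 0 < |t − 2| < δ implies |(2t^3 + 6t^2 - 5t - 9) − 21| < ϵ.
(2t^3 + 6t^2 - 5t - 9) − 21 = 2t^3 + 6t^2 - 5t - 30 = (t − 2)(2t^2 + 10t + 15).
So |(2t^3 + 6t^2 - 5t - 9) − 21| = |t − 2|·|2t^2 + 10t + 15|.
Assume first that |t − 2| < 1, so |t| < 3. Then |2t^2 + 10t + 15| ≤ 2·3^2 + 10·3 + 15 = 63.
Hence |(2t^3 + 6t^2 - 5t - 9) − 21| ≤ 63|t − 2| < ϵ provided |t − 2| < ϵ/63.
Take δ = min(1, ϵ/63). Then 0 < |t − 2| < δ gives both |t − 2| < 1 and |t − 2| < ϵ/63, so |(2t^3 + 6t^2 - 5t - 9) − 21| < ϵ.

δ = min(1, ϵ/63)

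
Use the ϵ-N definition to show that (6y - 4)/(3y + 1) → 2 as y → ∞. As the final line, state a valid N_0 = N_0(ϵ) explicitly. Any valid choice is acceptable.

N_0 = 2/ϵ

Let ϵ > 0. We seek N_0 > 0 such that y > N_0 implies |(6y - 4)/(3y + 1) − 2| < ϵ.
(6y - 4)/(3y + 1) − 2 = (3(6y - 4) − 6(3y + 1)) / (3(3y + 1)) = -18/(3(3y + 1)).
For y > 0 we have 3y + 1 > 3y, so |(6y - 4)/(3y + 1) − 2| = 18/(3(3y + 1)) < 18/(3·3y) = 2/y.
Thus |(6y - 4)/(3y + 1) − 2| < ϵ whenever y > 2/ϵ.
Take N_0 = 2/ϵ. If y > N_0 then |(6y - 4)/(3y + 1) − 2| < 2/y < ϵ.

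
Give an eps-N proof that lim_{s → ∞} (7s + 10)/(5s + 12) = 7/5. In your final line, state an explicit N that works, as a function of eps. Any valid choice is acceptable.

Let eps > 0 be given. We seek N > 0 such that s > N implies |(7s + 10)/(5s + 12) − (7/5)| < eps.
(7s + 10)/(5s + 12) − (7/5) = (5(7s + 10) − 7(5s + 12)) / (5(5s + 12)) = -34/(5(5s + 12)).
For s > 0 we have 5s + 12 > 5s, so |(7s + 10)/(5s + 12) − (7/5)| = 34/(5(5s + 12)) < 34/(5·5s) = (34/25)/s.
Thus |(7s + 10)/(5s + 12) − (7/5)| < eps whenever s > (34/25)/eps.
Take N = (34/25)/eps. If s > N then |(7s + 10)/(5s + 12) − (7/5)| < (34/25)/s < eps.

N = (34/25)/eps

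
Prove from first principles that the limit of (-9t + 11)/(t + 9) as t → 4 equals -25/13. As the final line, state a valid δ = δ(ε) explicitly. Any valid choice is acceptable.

Fix ε > 0. We want δ > 0 with 0 < |t − 4| < δ ⇒ |(-9t + 11)/(t + 9) + 25/13| < ε.
Combining over a common denominator, (-9t + 11)/(t + 9) + 25/13 = [(-9t + 11)·13 − (-25)·(t + 9)] / [13·(t + 9)] = -92(t − 4) / (13(t + 9)).
So |(-9t + 11)/(t + 9) + 25/13| = 92|t − 4| / (13·|t + 9|).
Require δ ≤ 13/2, so |t + 9| ≥ |13| − |t − 4| > 13 − 13/2 = 13/2.
Hence |(-9t + 11)/(t + 9) + 25/13| < 92|t − 4|/(13·(13/2)) = (184/169)|t − 4|, which is < ε once |t − 4| < (169/184)ε.
Take δ = min(13/2, (169/184)ε). Then 0 < |t − 4| < δ forces both bounds, so |(-9t + 11)/(t + 9) + 25/13| < ε.

δ = min(13/2, (169/184)ε)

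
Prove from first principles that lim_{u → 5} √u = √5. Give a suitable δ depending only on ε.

Let ε > 0. We want δ > 0 such that 0 < |u − 5| < δ implies |√u − √5| < ε.
Rationalise: √u − √5 = (u − 5)/(√u + √5), so |√u − √5| = |u − 5|/(√u + √5).
Restrict δ ≤ 5 so that |u − 5| < 5 forces u > 0, and then √u + √5 > √5.
Hence |√u − √5| < |u − 5|/√5, which is < ε once |u − 5| < √5·ε.
Take δ = min(5, √5·ε). If 0 < |u − 5| < δ then u > 0 and |√u − √5| < |u − 5|/√5 < ε.

δ = min(5, √5·ε)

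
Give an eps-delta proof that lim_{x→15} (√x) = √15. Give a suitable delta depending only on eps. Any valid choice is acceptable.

delta = min(15, √15·eps)

Suppose eps > 0. We want delta > 0 such that 0 < |x − 15| < delta implies |√x − √15| < eps.
Multiplying by the conjugate, |√x − √15| = |x − 15|/(√x + √15).
Restrict delta ≤ 15 so that |x − 15| < 15 forces x > 0, and then √x + √15 > √15.
Hence |√x − √15| < |x − 15|/√15, which is < eps once |x − 15| < √15·eps.
Take delta = min(15, √15·eps). If 0 < |x − 15| < delta then x > 0 and |√x − √15| < |x − 15|/√15 < eps.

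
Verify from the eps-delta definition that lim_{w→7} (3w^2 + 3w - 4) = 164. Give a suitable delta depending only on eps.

delta = min(1, eps/48)

Let eps > 0. We want delta > 0 such that 0 < |w − 7| < delta implies |(3w^2 + 3w - 4) − 164| < eps.
(3w^2 + 3w - 4) − 164 = 3w^2 + 3w - 168 = (w − 7)(3w + 24).
So |(3w^2 + 3w - 4) − 164| = |w − 7|·|3w + 24|.
Assume first that |w − 7| < 1, so |w| < 8. Then |3w + 24| ≤ 3·8 + 24 = 48.
Hence |(3w^2 + 3w - 4) − 164| ≤ 48|w − 7| < eps provided |w − 7| < eps/48.
Take delta = min(1, eps/48). Then 0 < |w − 7| < delta gives both |w − 7| < 1 and |w − 7| < eps/48, so |(3w^2 + 3w - 4) − 164| < eps.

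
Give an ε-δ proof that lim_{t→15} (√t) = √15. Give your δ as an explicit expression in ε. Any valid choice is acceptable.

δ = min(15, √15·ε)

Suppose ε > 0. We want δ > 0 such that 0 < |t − 15| < δ implies |√t − √15| < ε.
Rationalise: √t − √15 = (t − 15)/(√t + √15), so |√t − √15| = |t − 15|/(√t + √15).
Restrict δ ≤ 15 so that |t − 15| < 15 forces t > 0, and then √t + √15 > √15.
Hence |√t − √15| < |t − 15|/√15, which is < ε once |t − 15| < √15·ε.
Take δ = min(15, √15·ε). If 0 < |t − 15| < δ then t > 0 and |√t − √15| < |t − 15|/√15 < ε.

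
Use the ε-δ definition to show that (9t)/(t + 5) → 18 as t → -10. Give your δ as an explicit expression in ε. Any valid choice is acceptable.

Let ε > 0. We want δ > 0 with 0 < |t + 10| < δ ⇒ |(9t)/(t + 5) − 18| < ε.
Combining over a common denominator, (9t)/(t + 5) − 18 = [(9t)·(-5) − (-90)·(t + 5)] / [(-5)·(t + 5)] = 45(t + 10) / ((-5)(t + 5)).
So |(9t)/(t + 5) − 18| = 45|t + 10| / (5·|t + 5|).
Require δ ≤ 5/2, so |t + 5| ≥ |-5| − |t + 10| > 5 − 5/2 = 5/2.
Hence |(9t)/(t + 5) − 18| < 45|t + 10|/(5·(5/2)) = (18/5)|t + 10|, which is < ε once |t + 10| < (5/18)ε.
Take δ = min(5/2, (5/18)ε). Then 0 < |t + 10| < δ forces both bounds, so |(9t)/(t + 5) − 18| < ε.

δ = min(5/2, (5/18)ε)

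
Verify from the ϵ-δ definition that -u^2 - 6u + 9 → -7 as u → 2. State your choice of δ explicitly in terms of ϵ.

Fix ϵ > 0. We want δ > 0 such that 0 < |u − 2| < δ implies |(-u^2 - 6u + 9) + 7| < ϵ.
(-u^2 - 6u + 9) + 7 = -u^2 - 6u + 16 = (u − 2)(-u - 8).
So |(-u^2 - 6u + 9) + 7| = |u − 2|·|-u - 8|.
Assume first that |u − 2| < 1, so |u| < 3. Then |-u - 8| ≤ 3 + 8 = 11.
Hence |(-u^2 - 6u + 9) + 7| ≤ 11|u − 2| < ϵ provided |u − 2| < ϵ/11.
Choosing δ = min(1, ϵ/11) ensures both conditions, hence |(-u^2 - 6u + 9) + 7| < ϵ.

δ = min(1, ϵ/11)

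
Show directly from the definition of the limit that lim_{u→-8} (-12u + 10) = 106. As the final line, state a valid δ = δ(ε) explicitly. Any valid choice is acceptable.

Fix ε > 0. We need δ > 0 so that 0 < |u + 8| < δ implies |(-12u + 10) − 106| < ε.
Since (-12u + 10) − 106 = -12(u + 8), we have |(-12u + 10) − 106| = 12|u + 8|.
So 12|u + 8| < ε exactly when |u + 8| < ε/12.
Choosing δ = ε/12 gives |(-12u + 10) − 106| = 12|u + 8| < ε whenever |u + 8| < δ.

δ = ε/12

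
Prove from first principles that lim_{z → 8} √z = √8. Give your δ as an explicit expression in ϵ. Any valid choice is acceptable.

Suppose ϵ > 0. We want δ > 0 such that 0 < |z − 8| < δ implies |√z − √8| < ϵ.
Rationalise: √z − √8 = (z − 8)/(√z + √8), so |√z − √8| = |z − 8|/(√z + √8).
Restrict δ ≤ 8 so that |z − 8| < 8 forces z > 0, and then √z + √8 > √8.
Hence |√z − √8| < |z − 8|/√8, which is < ϵ once |z − 8| < √8·ϵ.
Take δ = min(8, √8·ϵ). If 0 < |z − 8| < δ then z > 0 and |√z − √8| < |z − 8|/√8 < ϵ.

δ = min(8, √8·ϵ)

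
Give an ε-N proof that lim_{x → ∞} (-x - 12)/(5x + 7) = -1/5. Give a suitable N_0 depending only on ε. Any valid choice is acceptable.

N_0 = (53/25)/ε

Let ε > 0 be given. We seek N_0 > 0 such that x > N_0 implies |(-x - 12)/(5x + 7) + 1/5| < ε.
(-x - 12)/(5x + 7) + 1/5 = (5(-x - 12) − (-1)(5x + 7)) / (5(5x + 7)) = -53/(5(5x + 7)).
For x > 0 we have 5x + 7 > 5x, so |(-x - 12)/(5x + 7) + 1/5| = 53/(5(5x + 7)) < 53/(5·5x) = (53/25)/x.
Thus |(-x - 12)/(5x + 7) + 1/5| < ε whenever x > (53/25)/ε.
Take N_0 = (53/25)/ε. If x > N_0 then |(-x - 12)/(5x + 7) + 1/5| < (53/25)/x < ε.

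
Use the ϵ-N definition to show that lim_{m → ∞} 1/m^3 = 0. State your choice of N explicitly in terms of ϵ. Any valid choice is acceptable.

Let ϵ > 0 be given. For m ≥ 1, |1/m^3 − 0| = 1/m^3.
1/m^3 < ϵ ⇔ m^3 > 1/ϵ ⇔ m > (1/ϵ)^{1/3}.
Take N = (1/ϵ)^{1/3}. Then m > N implies 1/m^3 < ϵ.

N = (1/ϵ)^{1/3}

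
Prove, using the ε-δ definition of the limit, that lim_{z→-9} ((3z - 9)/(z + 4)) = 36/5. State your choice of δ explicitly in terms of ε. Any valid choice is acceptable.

δ = min(5/2, (25/42)ε)

Suppose ε > 0. We want δ > 0 with 0 < |z + 9| < δ ⇒ |(3z - 9)/(z + 4) − (36/5)| < ε.
Combining over a common denominator, (3z - 9)/(z + 4) − (36/5) = [(3z - 9)·(-5) − (-36)·(z + 4)] / [(-5)·(z + 4)] = 21(z + 9) / ((-5)(z + 4)).
So |(3z - 9)/(z + 4) − (36/5)| = 21|z + 9| / (5·|z + 4|).
Require δ ≤ 5/2, so |z + 4| ≥ |-5| − |z + 9| > 5 − 5/2 = 5/2.
Hence |(3z - 9)/(z + 4) − (36/5)| < 21|z + 9|/(5·(5/2)) = (42/25)|z + 9|, which is < ε once |z + 9| < (25/42)ε.
Take δ = min(5/2, (25/42)ε). Then 0 < |z + 9| < δ forces both bounds, so |(3z - 9)/(z + 4) − (36/5)| < ε.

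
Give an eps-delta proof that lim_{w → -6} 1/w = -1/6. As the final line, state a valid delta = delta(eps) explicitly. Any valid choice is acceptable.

delta = min(3, 18eps)

Fix eps > 0. We seek delta > 0 such that 0 < |w + 6| < delta implies |1/w + 1/6| < eps.
|1/w + 1/6| = |-6 − w|/(6·|w|) = |w + 6|/(6|w|).
Restrict delta ≤ 3. Then |w + 6| < 3 gives |w| > 3, so 6|w| > 18.
Then |1/w + 1/6| < |w + 6|/18, which is < eps when |w + 6| < 18eps.
Take delta = min(3, 18eps). Then 0 < |w + 6| < delta gives both |w + 6| < 3 and |w + 6| < 18eps, so |1/w + 1/6| < eps.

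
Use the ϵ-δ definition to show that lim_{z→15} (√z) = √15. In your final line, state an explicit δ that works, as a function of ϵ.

δ = min(15, √15·ϵ)

Suppose ϵ > 0. We want δ > 0 such that 0 < |z − 15| < δ implies |√z − √15| < ϵ.
Rationalise: √z − √15 = (z − 15)/(√z + √15), so |√z − √15| = |z − 15|/(√z + √15).
Restrict δ ≤ 15 so that |z − 15| < 15 forces z > 0, and then √z + √15 > √15.
Hence |√z − √15| < |z − 15|/√15, which is < ϵ once |z − 15| < √15·ϵ.
Take δ = min(15, √15·ϵ). If 0 < |z − 15| < δ then z > 0 and |√z − √15| < |z − 15|/√15 < ϵ.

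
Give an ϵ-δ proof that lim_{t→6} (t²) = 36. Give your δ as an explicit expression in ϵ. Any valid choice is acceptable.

Fix ϵ > 0. We seek δ > 0 with 0 < |t − 6| < δ ⇒ |t² − 36| < ϵ.
Factor: t² − 36 = (t − 6)(t + 6), so |t² − 36| = |t − 6|·|t + 6|.
Impose δ ≤ 1 so that |t| < 7; then |t + 6| ≤ 13.
Hence |t² − 36| ≤ 13|t − 6|, which is < ϵ once |t − 6| < ϵ/13.
Take δ = min(1, ϵ/13). If 0 < |t − 6| < δ then both bounds hold and |t² − 36| ≤ 13|t − 6| < 13·(ϵ/13) = ϵ.

δ = min(1, ϵ/13)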